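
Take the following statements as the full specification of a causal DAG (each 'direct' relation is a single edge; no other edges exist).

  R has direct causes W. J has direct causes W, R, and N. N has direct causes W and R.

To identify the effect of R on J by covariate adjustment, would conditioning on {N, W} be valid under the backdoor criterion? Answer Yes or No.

No

Backdoor paths from R to J (paths whose first edge points into R):
  P1: R <- W -> N -> J
  P2: R <- W -> J
Condition 1 (no descendant of R in the set): FAILS — N is a descendant of R.
Condition 2 (every backdoor path blocked by {N, W}):
  P1: blocked at fork node W ∈ conditioning set.
  P2: blocked at fork node W ∈ conditioning set.
{N, W} does not satisfy the backdoor criterion.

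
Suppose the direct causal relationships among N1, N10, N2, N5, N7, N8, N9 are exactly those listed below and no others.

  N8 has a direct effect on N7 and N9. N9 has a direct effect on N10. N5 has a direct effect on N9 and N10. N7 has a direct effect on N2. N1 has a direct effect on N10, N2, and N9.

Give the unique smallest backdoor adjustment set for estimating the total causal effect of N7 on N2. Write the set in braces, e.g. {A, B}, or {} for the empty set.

Variables eligible for adjustment (non-descendants of N7, excluding N7 and N2): {N1, N10, N5, N8, N9}.
Backdoor paths from N7 to N2:
  P1: N7 <- N8 -> N9 <- N5 -> N10 <- N1 -> N2
  P2: N7 <- N8 -> N9 <- N1 -> N2
  P3: N7 <- N8 -> N9 -> N10 <- N1 -> N2
Each backdoor path contains an unconditioned collider, so every path is already blocked with the empty conditioning set:
  P1: blocked at collider N9 (neither it nor any descendant is in the conditioning set).
  P2: blocked at collider N9 (neither it nor any descendant is in the conditioning set).
  P3: blocked at collider N10 (neither it nor any descendant is in the conditioning set).
The empty set is therefore the unique smallest valid set.

{}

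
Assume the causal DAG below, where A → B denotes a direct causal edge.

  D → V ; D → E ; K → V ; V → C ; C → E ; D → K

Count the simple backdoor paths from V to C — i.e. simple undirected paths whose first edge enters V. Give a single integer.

2

A backdoor path from V to C is any simple undirected path whose first edge points into V (i.e. leaves V via a parent).
Parents of V: {D, K}.
Enumerating:
  P1: V <- D -> E <- C
  P2: V <- K <- D -> E <- C
That exhausts the simple backdoor paths. Count: 2.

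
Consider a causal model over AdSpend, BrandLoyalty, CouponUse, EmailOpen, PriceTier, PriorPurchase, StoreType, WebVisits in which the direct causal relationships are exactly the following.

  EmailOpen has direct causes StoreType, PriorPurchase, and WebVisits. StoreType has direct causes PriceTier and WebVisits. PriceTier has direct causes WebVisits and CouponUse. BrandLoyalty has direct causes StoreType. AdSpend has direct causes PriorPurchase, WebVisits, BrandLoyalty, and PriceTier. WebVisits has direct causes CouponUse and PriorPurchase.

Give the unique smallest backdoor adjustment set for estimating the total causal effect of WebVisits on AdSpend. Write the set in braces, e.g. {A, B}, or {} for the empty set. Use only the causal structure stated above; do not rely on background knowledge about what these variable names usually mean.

{CouponUse, PriorPurchase}

Variables eligible for adjustment (non-descendants of WebVisits, excluding WebVisits and AdSpend): {CouponUse, PriorPurchase}.
Backdoor paths from WebVisits to AdSpend:
  P1: WebVisits <- PriorPurchase -> EmailOpen <- StoreType <- PriceTier -> AdSpend
  P2: WebVisits <- PriorPurchase -> EmailOpen <- StoreType -> BrandLoyalty -> AdSpend
  P3: WebVisits <- PriorPurchase -> AdSpend
  P4: WebVisits <- CouponUse -> PriceTier -> StoreType -> BrandLoyalty -> AdSpend
  P5: WebVisits <- CouponUse -> PriceTier -> StoreType -> EmailOpen <- PriorPurchase -> AdSpend
  P6: WebVisits <- CouponUse -> PriceTier -> AdSpend
The empty set is not sufficient: P3 (WebVisits <- PriorPurchase -> AdSpend) has no collider blocking it and no conditioned non-collider, so it is open.
Try {CouponUse, PriorPurchase}:
  P1: blocked at fork node PriorPurchase ∈ conditioning set.
  P2: blocked at fork node PriorPurchase ∈ conditioning set.
  P3: blocked at fork node PriorPurchase ∈ conditioning set.
  P4: blocked at fork node CouponUse ∈ conditioning set.
  P5: blocked at fork node CouponUse ∈ conditioning set.
  P6: blocked at fork node CouponUse ∈ conditioning set.
{CouponUse, PriorPurchase} contains no descendant of WebVisits and blocks every backdoor path.
Every element of {CouponUse, PriorPurchase} is needed (dropping CouponUse leaves P4 open; dropping PriorPurchase leaves P3 open), so no proper subset is valid.
Among all size-2 subsets of the eligible variables, only {CouponUse, PriorPurchase} blocks every backdoor path, so it is the unique smallest valid adjustment set.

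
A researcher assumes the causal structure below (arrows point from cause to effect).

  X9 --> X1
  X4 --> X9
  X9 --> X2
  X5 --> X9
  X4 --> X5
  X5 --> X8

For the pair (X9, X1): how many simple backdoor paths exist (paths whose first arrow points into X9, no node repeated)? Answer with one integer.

0

A backdoor path from X9 to X1 is any simple undirected path whose first edge points into X9 (i.e. leaves X9 via a parent).
Parents of X9: {X4, X5}.
No simple path from any parent of X9 reaches X1 without revisiting X9, so there are no backdoor paths.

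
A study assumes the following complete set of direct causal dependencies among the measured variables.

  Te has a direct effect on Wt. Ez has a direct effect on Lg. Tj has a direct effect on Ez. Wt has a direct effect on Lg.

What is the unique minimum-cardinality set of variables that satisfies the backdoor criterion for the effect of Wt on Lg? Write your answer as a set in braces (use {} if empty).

Variables eligible for adjustment (non-descendants of Wt, excluding Wt and Lg): {Ez, Te, Tj}.
Backdoor paths from Wt to Lg:
  (none)
With no backdoor paths the empty set already satisfies the criterion, and it is trivially minimal.

{}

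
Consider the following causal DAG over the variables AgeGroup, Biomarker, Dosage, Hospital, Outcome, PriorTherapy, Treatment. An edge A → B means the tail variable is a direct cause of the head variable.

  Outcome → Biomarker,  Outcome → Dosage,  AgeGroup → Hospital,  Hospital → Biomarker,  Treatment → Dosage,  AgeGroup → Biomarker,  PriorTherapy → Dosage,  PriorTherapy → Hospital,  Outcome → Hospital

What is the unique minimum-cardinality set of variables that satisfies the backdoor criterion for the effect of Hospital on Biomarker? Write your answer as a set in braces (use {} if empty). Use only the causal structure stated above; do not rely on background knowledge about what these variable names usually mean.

Variables eligible for adjustment (non-descendants of Hospital, excluding Hospital and Biomarker): {AgeGroup, Dosage, Outcome, PriorTherapy, Treatment}.
Backdoor paths from Hospital to Biomarker:
  P1: Hospital <- AgeGroup -> Biomarker
  P2: Hospital <- Outcome -> Biomarker
  P3: Hospital <- PriorTherapy -> Dosage <- Outcome -> Biomarker
The empty set is not sufficient: P1 (Hospital <- AgeGroup -> Biomarker) has no collider blocking it and no conditioned non-collider, so it is open.
Try {AgeGroup, Outcome}:
  P1: blocked at fork node AgeGroup ∈ conditioning set.
  P2: blocked at fork node Outcome ∈ conditioning set.
  P3: blocked at collider Dosage (neither it nor any descendant is in the conditioning set).
{AgeGroup, Outcome} contains no descendant of Hospital and blocks every backdoor path.
Every element of {AgeGroup, Outcome} is needed (dropping AgeGroup leaves P1 open; dropping Outcome leaves P2 open), so no proper subset is valid.
Among all size-2 subsets of the eligible variables, only {AgeGroup, Outcome} blocks every backdoor path, so it is the unique smallest valid adjustment set.

{AgeGroup, Outcome}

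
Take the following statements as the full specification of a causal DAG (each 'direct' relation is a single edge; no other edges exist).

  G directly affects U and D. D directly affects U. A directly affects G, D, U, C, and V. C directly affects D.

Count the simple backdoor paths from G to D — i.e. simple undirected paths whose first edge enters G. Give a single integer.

A backdoor path from G to D is any simple undirected path whose first edge points into G (i.e. leaves G via a parent).
Parents of G: {A}.
Enumerating:
  P1: G <- A -> C -> D
  P2: G <- A -> D
  P3: G <- A -> U <- D
That exhausts the simple backdoor paths. Count: 3.

3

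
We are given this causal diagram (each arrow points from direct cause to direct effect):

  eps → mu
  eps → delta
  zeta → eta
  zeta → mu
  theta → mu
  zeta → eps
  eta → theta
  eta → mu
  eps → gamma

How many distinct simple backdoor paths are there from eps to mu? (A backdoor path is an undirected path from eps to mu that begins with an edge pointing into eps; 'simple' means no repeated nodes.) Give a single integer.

3

A backdoor path from eps to mu is any simple undirected path whose first edge points into eps (i.e. leaves eps via a parent).
Parents of eps: {zeta}.
Enumerating:
  P1: eps <- zeta -> eta -> theta -> mu
  P2: eps <- zeta -> eta -> mu
  P3: eps <- zeta -> mu
That exhausts the simple backdoor paths. Count: 3.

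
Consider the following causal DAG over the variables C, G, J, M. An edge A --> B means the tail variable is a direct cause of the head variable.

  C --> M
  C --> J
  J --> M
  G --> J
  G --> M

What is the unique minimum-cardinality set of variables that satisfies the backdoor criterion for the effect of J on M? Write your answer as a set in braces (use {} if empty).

Variables eligible for adjustment (non-descendants of J, excluding J and M): {C, G}.
Backdoor paths from J to M:
  P1: J <- C -> M
  P2: J <- G -> M
The empty set is not sufficient: P1 (J <- C -> M) has no collider blocking it and no conditioned non-collider, so it is open.
Try {C, G}:
  P1: blocked at fork node C ∈ conditioning set.
  P2: blocked at fork node G ∈ conditioning set.
{C, G} contains no descendant of J and blocks every backdoor path.
Every element of {C, G} is needed (dropping C leaves P1 open; dropping G leaves P2 open), so no proper subset is valid.
Among all size-2 subsets of the eligible variables, only {C, G} blocks every backdoor path, so it is the unique smallest valid adjustment set.

{C, G}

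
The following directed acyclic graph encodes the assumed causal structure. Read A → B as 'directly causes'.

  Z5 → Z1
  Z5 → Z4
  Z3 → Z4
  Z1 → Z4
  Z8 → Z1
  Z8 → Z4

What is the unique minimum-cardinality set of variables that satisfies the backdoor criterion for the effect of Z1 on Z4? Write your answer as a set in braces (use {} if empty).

Variables eligible for adjustment (non-descendants of Z1, excluding Z1 and Z4): {Z3, Z5, Z8}.
Backdoor paths from Z1 to Z4:
  P1: Z1 <- Z5 -> Z4
  P2: Z1 <- Z8 -> Z4
The empty set is not sufficient: P1 (Z1 <- Z5 -> Z4) has no collider blocking it and no conditioned non-collider, so it is open.
Try {Z5, Z8}:
  P1: blocked at fork node Z5 ∈ conditioning set.
  P2: blocked at fork node Z8 ∈ conditioning set.
{Z5, Z8} contains no descendant of Z1 and blocks every backdoor path.
Every element of {Z5, Z8} is needed (dropping Z5 leaves P1 open; dropping Z8 leaves P2 open), so no proper subset is valid.
Among all size-2 subsets of the eligible variables, only {Z5, Z8} blocks every backdoor path, so it is the unique smallest valid adjustment set.

{Z5, Z8}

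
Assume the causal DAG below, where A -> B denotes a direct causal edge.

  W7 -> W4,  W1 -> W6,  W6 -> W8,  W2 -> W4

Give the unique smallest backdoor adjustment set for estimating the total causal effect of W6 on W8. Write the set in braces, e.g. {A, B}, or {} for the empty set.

Variables eligible for adjustment (non-descendants of W6, excluding W6 and W8): {W1, W2, W4, W7}.
Backdoor paths from W6 to W8:
  (none)
With no backdoor paths the empty set already satisfies the criterion, and it is trivially minimal.

{}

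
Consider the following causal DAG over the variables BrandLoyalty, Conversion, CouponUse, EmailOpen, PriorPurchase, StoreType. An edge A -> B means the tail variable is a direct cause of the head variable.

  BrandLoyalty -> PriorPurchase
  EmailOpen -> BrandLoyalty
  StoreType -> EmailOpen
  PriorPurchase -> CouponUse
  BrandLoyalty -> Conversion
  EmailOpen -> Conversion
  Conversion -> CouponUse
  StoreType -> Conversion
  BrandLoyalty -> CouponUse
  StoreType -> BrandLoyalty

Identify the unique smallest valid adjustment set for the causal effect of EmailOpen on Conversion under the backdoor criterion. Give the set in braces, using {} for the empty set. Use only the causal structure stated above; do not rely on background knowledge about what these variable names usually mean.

Variables eligible for adjustment (non-descendants of EmailOpen, excluding EmailOpen and Conversion): {StoreType}.
Backdoor paths from EmailOpen to Conversion:
  P1: EmailOpen <- StoreType -> BrandLoyalty -> Conversion
  P2: EmailOpen <- StoreType -> BrandLoyalty -> PriorPurchase -> CouponUse <- Conversion
  P3: EmailOpen <- StoreType -> BrandLoyalty -> CouponUse <- Conversion
  P4: EmailOpen <- StoreType -> Conversion
The empty set is not sufficient: P1 (EmailOpen <- StoreType -> BrandLoyalty -> Conversion) has no collider blocking it and no conditioned non-collider, so it is open.
Try {StoreType}:
  P1: blocked at fork node StoreType ∈ conditioning set.
  P2: blocked at fork node StoreType ∈ conditioning set.
  P3: blocked at fork node StoreType ∈ conditioning set.
  P4: blocked at fork node StoreType ∈ conditioning set.
{StoreType} contains no descendant of EmailOpen and blocks every backdoor path.
{StoreType} is the unique smallest valid adjustment set.

{StoreType}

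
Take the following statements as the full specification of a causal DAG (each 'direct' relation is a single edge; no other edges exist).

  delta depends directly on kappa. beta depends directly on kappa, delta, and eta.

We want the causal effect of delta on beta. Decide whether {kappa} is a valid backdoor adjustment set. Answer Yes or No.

Backdoor paths from delta to beta (paths whose first edge points into delta):
  P1: delta <- kappa -> beta
Condition 1 (no descendant of delta in the set): holds — descendants of delta are {beta}; none are in {kappa}.
Condition 2 (every backdoor path blocked by {kappa}):
  P1: blocked at fork node kappa ∈ conditioning set.
{kappa} satisfies the backdoor criterion.

Yes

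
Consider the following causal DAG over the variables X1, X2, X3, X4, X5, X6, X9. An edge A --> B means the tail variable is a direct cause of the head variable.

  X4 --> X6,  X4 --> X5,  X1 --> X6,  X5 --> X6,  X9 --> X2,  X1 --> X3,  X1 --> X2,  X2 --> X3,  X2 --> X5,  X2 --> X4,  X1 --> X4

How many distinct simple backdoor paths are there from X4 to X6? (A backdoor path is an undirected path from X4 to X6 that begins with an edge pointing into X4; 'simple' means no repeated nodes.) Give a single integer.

6

A backdoor path from X4 to X6 is any simple undirected path whose first edge points into X4 (i.e. leaves X4 via a parent).
Parents of X4: {X1, X2}.
Enumerating:
  P1: X4 <- X1 -> X2 -> X5 -> X6
  P2: X4 <- X1 -> X3 <- X2 -> X5 -> X6
  P3: X4 <- X1 -> X6
  P4: X4 <- X2 <- X1 -> X6
  P5: X4 <- X2 -> X3 <- X1 -> X6
  P6: X4 <- X2 -> X5 -> X6
That exhausts the simple backdoor paths. Count: 6.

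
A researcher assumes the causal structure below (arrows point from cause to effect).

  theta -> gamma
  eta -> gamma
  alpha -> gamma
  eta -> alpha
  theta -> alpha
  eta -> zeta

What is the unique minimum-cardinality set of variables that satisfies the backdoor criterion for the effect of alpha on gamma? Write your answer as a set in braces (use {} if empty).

Variables eligible for adjustment (non-descendants of alpha, excluding alpha and gamma): {eta, theta, zeta}.
Backdoor paths from alpha to gamma:
  P1: alpha <- theta -> gamma
  P2: alpha <- eta -> gamma
The empty set is not sufficient: P1 (alpha <- theta -> gamma) has no collider blocking it and no conditioned non-collider, so it is open.
Try {eta, theta}:
  P1: blocked at fork node theta ∈ conditioning set.
  P2: blocked at fork node eta ∈ conditioning set.
{eta, theta} contains no descendant of alpha and blocks every backdoor path.
Every element of {eta, theta} is needed (dropping eta leaves P2 open; dropping theta leaves P1 open), so no proper subset is valid.
Among all size-2 subsets of the eligible variables, only {eta, theta} blocks every backdoor path, so it is the unique smallest valid adjustment set.

{eta, theta}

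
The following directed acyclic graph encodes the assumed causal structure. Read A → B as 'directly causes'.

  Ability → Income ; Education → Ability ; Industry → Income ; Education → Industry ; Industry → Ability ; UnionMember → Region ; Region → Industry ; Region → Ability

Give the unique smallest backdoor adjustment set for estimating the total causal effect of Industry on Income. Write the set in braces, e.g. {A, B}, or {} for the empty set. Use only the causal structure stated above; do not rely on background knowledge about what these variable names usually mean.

{Education, Region}

Variables eligible for adjustment (non-descendants of Industry, excluding Industry and Income): {Education, Region, UnionMember}.
Backdoor paths from Industry to Income:
  P1: Industry <- Education -> Ability -> Income
  P2: Industry <- Region -> Ability -> Income
The empty set is not sufficient: P1 (Industry <- Education -> Ability -> Income) has no collider blocking it and no conditioned non-collider, so it is open.
Try {Education, Region}:
  P1: blocked at fork node Education ∈ conditioning set.
  P2: blocked at fork node Region ∈ conditioning set.
{Education, Region} contains no descendant of Industry and blocks every backdoor path.
Every element of {Education, Region} is needed (dropping Education leaves P1 open; dropping Region leaves P2 open), so no proper subset is valid.
Among all size-2 subsets of the eligible variables, only {Education, Region} blocks every backdoor path, so it is the unique smallest valid adjustment set.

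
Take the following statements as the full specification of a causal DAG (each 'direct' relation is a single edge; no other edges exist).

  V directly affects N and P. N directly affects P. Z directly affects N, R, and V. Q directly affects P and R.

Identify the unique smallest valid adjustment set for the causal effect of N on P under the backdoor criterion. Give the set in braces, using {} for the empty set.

{V}

Variables eligible for adjustment (non-descendants of N, excluding N and P): {Q, R, V, Z}.
Backdoor paths from N to P:
  P1: N <- Z -> V -> P
  P2: N <- Z -> R <- Q -> P
  P3: N <- V <- Z -> R <- Q -> P
  P4: N <- V -> P
The empty set is not sufficient: P1 (N <- Z -> V -> P) has no collider blocking it and no conditioned non-collider, so it is open.
Try {V}:
  P1: blocked at chain node V ∈ conditioning set.
  P2: blocked at collider R (neither it nor any descendant is in the conditioning set).
  P3: blocked at chain node V ∈ conditioning set.
  P4: blocked at fork node V ∈ conditioning set.
{V} contains no descendant of N and blocks every backdoor path.
No other singleton works — e.g. {Z} leaves P4 open — so {V} is the unique smallest valid adjustment set.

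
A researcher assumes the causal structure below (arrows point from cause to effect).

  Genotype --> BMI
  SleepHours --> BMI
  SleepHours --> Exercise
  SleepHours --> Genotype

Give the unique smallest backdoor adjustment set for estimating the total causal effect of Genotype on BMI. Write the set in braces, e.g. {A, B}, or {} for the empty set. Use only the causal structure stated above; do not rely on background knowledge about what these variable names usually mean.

Variables eligible for adjustment (non-descendants of Genotype, excluding Genotype and BMI): {Exercise, SleepHours}.
Backdoor paths from Genotype to BMI:
  P1: Genotype <- SleepHours -> BMI
The empty set is not sufficient: P1 (Genotype <- SleepHours -> BMI) has no collider blocking it and no conditioned non-collider, so it is open.
Try {SleepHours}:
  P1: blocked at fork node SleepHours ∈ conditioning set.
{SleepHours} contains no descendant of Genotype and blocks every backdoor path.
No other singleton works — e.g. {Exercise} leaves P1 open — so {SleepHours} is the unique smallest valid adjustment set.

{SleepHours}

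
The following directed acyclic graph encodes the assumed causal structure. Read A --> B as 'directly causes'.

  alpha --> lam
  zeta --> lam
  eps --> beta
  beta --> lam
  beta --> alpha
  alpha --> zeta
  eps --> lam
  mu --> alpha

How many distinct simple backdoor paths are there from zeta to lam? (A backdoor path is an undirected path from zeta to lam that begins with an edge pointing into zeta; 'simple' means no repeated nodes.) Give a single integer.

3

A backdoor path from zeta to lam is any simple undirected path whose first edge points into zeta (i.e. leaves zeta via a parent).
Parents of zeta: {alpha}.
Enumerating:
  P1: zeta <- alpha <- beta <- eps -> lam
  P2: zeta <- alpha <- beta -> lam
  P3: zeta <- alpha -> lam
That exhausts the simple backdoor paths. Count: 3.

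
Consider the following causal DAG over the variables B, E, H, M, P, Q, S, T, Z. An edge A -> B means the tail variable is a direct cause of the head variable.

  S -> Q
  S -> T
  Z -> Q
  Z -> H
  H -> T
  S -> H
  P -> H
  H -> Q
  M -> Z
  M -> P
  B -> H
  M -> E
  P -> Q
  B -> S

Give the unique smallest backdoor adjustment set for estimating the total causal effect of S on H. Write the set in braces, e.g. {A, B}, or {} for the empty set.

Variables eligible for adjustment (non-descendants of S, excluding S and H): {B, E, M, P, Z}.
Backdoor paths from S to H:
  P1: S <- B -> H
The empty set is not sufficient: P1 (S <- B -> H) has no collider blocking it and no conditioned non-collider, so it is open.
Try {B}:
  P1: blocked at fork node B ∈ conditioning set.
{B} contains no descendant of S and blocks every backdoor path.
No other singleton works — e.g. {M} leaves P1 open — so {B} is the unique smallest valid adjustment set.

{B}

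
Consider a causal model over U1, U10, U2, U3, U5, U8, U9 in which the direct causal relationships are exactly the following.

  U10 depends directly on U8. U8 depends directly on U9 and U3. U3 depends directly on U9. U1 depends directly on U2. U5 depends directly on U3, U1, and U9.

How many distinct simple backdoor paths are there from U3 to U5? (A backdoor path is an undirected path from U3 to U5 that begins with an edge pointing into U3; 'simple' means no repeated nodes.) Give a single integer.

A backdoor path from U3 to U5 is any simple undirected path whose first edge points into U3 (i.e. leaves U3 via a parent).
Parents of U3: {U9}.
Enumerating:
  P1: U3 <- U9 -> U5
That exhausts the simple backdoor paths. Count: 1.

1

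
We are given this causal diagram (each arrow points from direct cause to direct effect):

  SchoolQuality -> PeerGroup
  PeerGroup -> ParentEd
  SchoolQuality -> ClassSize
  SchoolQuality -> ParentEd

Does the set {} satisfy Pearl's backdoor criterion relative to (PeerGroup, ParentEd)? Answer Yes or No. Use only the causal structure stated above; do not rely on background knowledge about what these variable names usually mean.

Backdoor paths from PeerGroup to ParentEd (paths whose first edge points into PeerGroup):
  P1: PeerGroup <- SchoolQuality -> ParentEd
Condition 1 (no descendant of PeerGroup in the set): holds — descendants of PeerGroup are {ParentEd}; none are in {}.
Condition 2 (every backdoor path blocked by {}):
  P1: open — no interior node is in the conditioning set.
{} does not satisfy the backdoor criterion.

No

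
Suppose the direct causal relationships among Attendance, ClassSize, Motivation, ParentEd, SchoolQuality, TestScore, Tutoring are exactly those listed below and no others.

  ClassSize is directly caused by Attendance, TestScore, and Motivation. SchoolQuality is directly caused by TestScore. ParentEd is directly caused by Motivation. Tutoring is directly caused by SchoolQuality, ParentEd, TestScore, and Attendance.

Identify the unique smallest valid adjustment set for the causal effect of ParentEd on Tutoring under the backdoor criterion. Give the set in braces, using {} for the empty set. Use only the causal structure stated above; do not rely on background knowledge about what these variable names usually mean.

{}

Variables eligible for adjustment (non-descendants of ParentEd, excluding ParentEd and Tutoring): {Attendance, ClassSize, Motivation, SchoolQuality, TestScore}.
Backdoor paths from ParentEd to Tutoring:
  P1: ParentEd <- Motivation -> ClassSize <- Attendance -> Tutoring
  P2: ParentEd <- Motivation -> ClassSize <- TestScore -> SchoolQuality -> Tutoring
  P3: ParentEd <- Motivation -> ClassSize <- TestScore -> Tutoring
Each backdoor path contains an unconditioned collider, so every path is already blocked with the empty conditioning set:
  P1: blocked at collider ClassSize (neither it nor any descendant is in the conditioning set).
  P2: blocked at collider ClassSize (neither it nor any descendant is in the conditioning set).
  P3: blocked at collider ClassSize (neither it nor any descendant is in the conditioning set).
The empty set is therefore the unique smallest valid set.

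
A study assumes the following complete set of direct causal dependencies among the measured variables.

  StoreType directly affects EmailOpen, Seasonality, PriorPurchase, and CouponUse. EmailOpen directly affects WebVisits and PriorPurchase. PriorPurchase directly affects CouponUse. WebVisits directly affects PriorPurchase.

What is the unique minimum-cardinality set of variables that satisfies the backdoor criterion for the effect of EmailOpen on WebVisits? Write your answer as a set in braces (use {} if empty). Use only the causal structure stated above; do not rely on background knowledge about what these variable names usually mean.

Variables eligible for adjustment (non-descendants of EmailOpen, excluding EmailOpen and WebVisits): {Seasonality, StoreType}.
Backdoor paths from EmailOpen to WebVisits:
  P1: EmailOpen <- StoreType -> PriorPurchase <- WebVisits
  P2: EmailOpen <- StoreType -> CouponUse <- PriorPurchase <- WebVisits
Each backdoor path contains an unconditioned collider, so every path is already blocked with the empty conditioning set:
  P1: blocked at collider PriorPurchase (neither it nor any descendant is in the conditioning set).
  P2: blocked at collider CouponUse (neither it nor any descendant is in the conditioning set).
The empty set is therefore the unique smallest valid set.

{}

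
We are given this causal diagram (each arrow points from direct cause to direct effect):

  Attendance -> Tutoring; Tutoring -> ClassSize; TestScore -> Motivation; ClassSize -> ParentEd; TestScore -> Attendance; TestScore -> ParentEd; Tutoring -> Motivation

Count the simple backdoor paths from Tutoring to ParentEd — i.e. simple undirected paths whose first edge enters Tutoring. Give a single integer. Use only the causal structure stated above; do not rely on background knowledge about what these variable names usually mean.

1

A backdoor path from Tutoring to ParentEd is any simple undirected path whose first edge points into Tutoring (i.e. leaves Tutoring via a parent).
Parents of Tutoring: {Attendance}.
Enumerating:
  P1: Tutoring <- Attendance <- TestScore -> ParentEd
That exhausts the simple backdoor paths. Count: 1.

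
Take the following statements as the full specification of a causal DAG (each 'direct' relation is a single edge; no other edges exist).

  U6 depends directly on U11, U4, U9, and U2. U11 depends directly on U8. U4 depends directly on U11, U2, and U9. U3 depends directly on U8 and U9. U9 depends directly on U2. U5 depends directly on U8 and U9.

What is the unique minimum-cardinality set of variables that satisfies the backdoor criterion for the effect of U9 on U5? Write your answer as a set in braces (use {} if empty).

Variables eligible for adjustment (non-descendants of U9, excluding U9 and U5): {U11, U2, U8}.
Backdoor paths from U9 to U5:
  P1: U9 <- U2 -> U4 <- U11 <- U8 -> U5
  P2: U9 <- U2 -> U4 -> U6 <- U11 <- U8 -> U5
  P3: U9 <- U2 -> U6 <- U11 <- U8 -> U5
  P4: U9 <- U2 -> U6 <- U4 <- U11 <- U8 -> U5
Each backdoor path contains an unconditioned collider, so every path is already blocked with the empty conditioning set:
  P1: blocked at collider U4 (neither it nor any descendant is in the conditioning set).
  P2: blocked at collider U6 (neither it nor any descendant is in the conditioning set).
  P3: blocked at collider U6 (neither it nor any descendant is in the conditioning set).
  P4: blocked at collider U6 (neither it nor any descendant is in the conditioning set).
The empty set is therefore the unique smallest valid set.

{}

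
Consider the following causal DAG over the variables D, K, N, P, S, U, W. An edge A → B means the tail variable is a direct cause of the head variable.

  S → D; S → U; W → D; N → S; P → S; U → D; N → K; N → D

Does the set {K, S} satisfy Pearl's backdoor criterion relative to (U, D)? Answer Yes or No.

Yes

Backdoor paths from U to D (paths whose first edge points into U):
  P1: U <- S <- N -> D
  P2: U <- S -> D
Condition 1 (no descendant of U in the set): holds — descendants of U are {D}; none are in {K, S}.
Condition 2 (every backdoor path blocked by {K, S}):
  P1: blocked at chain node S ∈ conditioning set.
  P2: blocked at fork node S ∈ conditioning set.
{K, S} satisfies the backdoor criterion.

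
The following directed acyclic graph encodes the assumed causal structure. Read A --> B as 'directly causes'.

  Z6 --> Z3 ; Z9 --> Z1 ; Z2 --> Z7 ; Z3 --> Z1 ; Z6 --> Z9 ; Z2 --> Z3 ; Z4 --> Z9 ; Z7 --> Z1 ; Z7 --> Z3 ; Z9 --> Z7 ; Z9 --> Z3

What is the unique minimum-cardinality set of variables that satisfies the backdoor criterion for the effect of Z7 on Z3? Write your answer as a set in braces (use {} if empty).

{Z2, Z9}

Variables eligible for adjustment (non-descendants of Z7, excluding Z7 and Z3): {Z2, Z4, Z6, Z9}.
Backdoor paths from Z7 to Z3:
  P1: Z7 <- Z2 -> Z3
  P2: Z7 <- Z9 <- Z6 -> Z3
  P3: Z7 <- Z9 -> Z3
  P4: Z7 <- Z9 -> Z1 <- Z3
The empty set is not sufficient: P1 (Z7 <- Z2 -> Z3) has no collider blocking it and no conditioned non-collider, so it is open.
Try {Z2, Z9}:
  P1: blocked at fork node Z2 ∈ conditioning set.
  P2: blocked at chain node Z9 ∈ conditioning set.
  P3: blocked at fork node Z9 ∈ conditioning set.
  P4: blocked at fork node Z9 ∈ conditioning set.
{Z2, Z9} contains no descendant of Z7 and blocks every backdoor path.
Every element of {Z2, Z9} is needed (dropping Z2 leaves P1 open; dropping Z9 leaves P2 open), so no proper subset is valid.
Among all size-2 subsets of the eligible variables, only {Z2, Z9} blocks every backdoor path, so it is the unique smallest valid adjustment set.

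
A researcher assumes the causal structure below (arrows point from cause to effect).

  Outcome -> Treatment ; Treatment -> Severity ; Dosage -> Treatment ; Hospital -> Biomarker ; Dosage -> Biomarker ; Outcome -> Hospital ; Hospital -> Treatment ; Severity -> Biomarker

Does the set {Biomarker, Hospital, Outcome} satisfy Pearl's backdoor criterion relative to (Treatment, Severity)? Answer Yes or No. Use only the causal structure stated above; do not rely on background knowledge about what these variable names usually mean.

Backdoor paths from Treatment to Severity (paths whose first edge points into Treatment):
  P1: Treatment <- Outcome -> Hospital -> Biomarker <- Severity
  P2: Treatment <- Dosage -> Biomarker <- Severity
  P3: Treatment <- Hospital -> Biomarker <- Severity
Condition 1 (no descendant of Treatment in the set): FAILS — Biomarker is a descendant of Treatment.
Condition 2 (every backdoor path blocked by {Biomarker, Hospital, Outcome}):
  P1: blocked at fork node Outcome ∈ conditioning set.
  P2: open — collider(s) Biomarker are conditioned on (or have a conditioned descendant) and no non-collider on the path is in the set.
  P3: blocked at fork node Hospital ∈ conditioning set.
{Biomarker, Hospital, Outcome} does not satisfy the backdoor criterion.

No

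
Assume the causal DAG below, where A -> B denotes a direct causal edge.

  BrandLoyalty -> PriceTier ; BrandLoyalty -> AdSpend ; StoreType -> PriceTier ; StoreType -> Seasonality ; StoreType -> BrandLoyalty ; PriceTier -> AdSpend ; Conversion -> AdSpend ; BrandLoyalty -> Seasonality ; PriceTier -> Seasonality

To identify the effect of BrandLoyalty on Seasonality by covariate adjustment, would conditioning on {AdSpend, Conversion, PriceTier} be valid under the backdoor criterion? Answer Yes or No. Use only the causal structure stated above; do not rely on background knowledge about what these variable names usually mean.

Backdoor paths from BrandLoyalty to Seasonality (paths whose first edge points into BrandLoyalty):
  P1: BrandLoyalty <- StoreType -> PriceTier -> Seasonality
  P2: BrandLoyalty <- StoreType -> Seasonality
Condition 1 (no descendant of BrandLoyalty in the set): FAILS — AdSpend and PriceTier are descendants of BrandLoyalty.
Condition 2 (every backdoor path blocked by {AdSpend, Conversion, PriceTier}):
  P1: blocked at chain node PriceTier ∈ conditioning set.
  P2: open — no interior node is in the conditioning set.
{AdSpend, Conversion, PriceTier} does not satisfy the backdoor criterion.

No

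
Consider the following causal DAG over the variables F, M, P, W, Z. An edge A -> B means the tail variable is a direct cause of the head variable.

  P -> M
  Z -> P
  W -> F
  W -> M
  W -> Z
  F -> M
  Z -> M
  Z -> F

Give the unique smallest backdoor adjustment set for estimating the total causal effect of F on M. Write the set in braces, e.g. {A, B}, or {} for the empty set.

Variables eligible for adjustment (non-descendants of F, excluding F and M): {P, W, Z}.
Backdoor paths from F to M:
  P1: F <- W -> Z -> P -> M
  P2: F <- W -> Z -> M
  P3: F <- W -> M
  P4: F <- Z <- W -> M
  P5: F <- Z -> P -> M
  P6: F <- Z -> M
The empty set is not sufficient: P1 (F <- W -> Z -> P -> M) has no collider blocking it and no conditioned non-collider, so it is open.
Try {W, Z}:
  P1: blocked at fork node W ∈ conditioning set.
  P2: blocked at fork node W ∈ conditioning set.
  P3: blocked at fork node W ∈ conditioning set.
  P4: blocked at chain node Z ∈ conditioning set.
  P5: blocked at fork node Z ∈ conditioning set.
  P6: blocked at fork node Z ∈ conditioning set.
{W, Z} contains no descendant of F and blocks every backdoor path.
Every element of {W, Z} is needed (dropping W leaves P3 open; dropping Z leaves P5 open), so no proper subset is valid.
Among all size-2 subsets of the eligible variables, only {W, Z} blocks every backdoor path, so it is the unique smallest valid adjustment set.

{W, Z}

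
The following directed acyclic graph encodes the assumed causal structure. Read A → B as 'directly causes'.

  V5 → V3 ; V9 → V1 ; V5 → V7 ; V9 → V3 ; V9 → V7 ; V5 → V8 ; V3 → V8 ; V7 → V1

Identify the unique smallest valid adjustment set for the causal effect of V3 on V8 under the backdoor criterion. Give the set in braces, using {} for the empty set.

{V5}

Variables eligible for adjustment (non-descendants of V3, excluding V3 and V8): {V1, V5, V7, V9}.
Backdoor paths from V3 to V8:
  P1: V3 <- V5 -> V8
  P2: V3 <- V9 -> V7 <- V5 -> V8
  P3: V3 <- V9 -> V1 <- V7 <- V5 -> V8
The empty set is not sufficient: P1 (V3 <- V5 -> V8) has no collider blocking it and no conditioned non-collider, so it is open.
Try {V5}:
  P1: blocked at fork node V5 ∈ conditioning set.
  P2: blocked at collider V7 (neither it nor any descendant is in the conditioning set).
  P3: blocked at collider V1 (neither it nor any descendant is in the conditioning set).
{V5} contains no descendant of V3 and blocks every backdoor path.
No other singleton works — e.g. {V9} leaves P1 open — so {V5} is the unique smallest valid adjustment set.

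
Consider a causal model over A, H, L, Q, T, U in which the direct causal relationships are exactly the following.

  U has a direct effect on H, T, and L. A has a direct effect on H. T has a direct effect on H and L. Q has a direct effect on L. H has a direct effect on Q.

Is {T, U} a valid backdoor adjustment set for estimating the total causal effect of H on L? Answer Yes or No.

Backdoor paths from H to L (paths whose first edge points into H):
  P1: H <- U -> T -> L
  P2: H <- U -> L
  P3: H <- T <- U -> L
  P4: H <- T -> L
Condition 1 (no descendant of H in the set): holds — descendants of H are {L, Q}; none are in {T, U}.
Condition 2 (every backdoor path blocked by {T, U}):
  P1: blocked at fork node U ∈ conditioning set.
  P2: blocked at fork node U ∈ conditioning set.
  P3: blocked at chain node T ∈ conditioning set.
  P4: blocked at fork node T ∈ conditioning set.
{T, U} satisfies the backdoor criterion.

Yes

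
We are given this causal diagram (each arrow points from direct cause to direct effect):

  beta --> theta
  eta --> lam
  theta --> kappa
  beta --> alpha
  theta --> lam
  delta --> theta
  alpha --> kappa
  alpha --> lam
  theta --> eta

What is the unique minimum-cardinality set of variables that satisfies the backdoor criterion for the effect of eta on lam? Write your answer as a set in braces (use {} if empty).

Variables eligible for adjustment (non-descendants of eta, excluding eta and lam): {alpha, beta, delta, kappa, theta}.
Backdoor paths from eta to lam:
  P1: eta <- theta <- beta -> alpha -> lam
  P2: eta <- theta -> lam
  P3: eta <- theta -> kappa <- alpha -> lam
The empty set is not sufficient: P1 (eta <- theta <- beta -> alpha -> lam) has no collider blocking it and no conditioned non-collider, so it is open.
Try {theta}:
  P1: blocked at chain node theta ∈ conditioning set.
  P2: blocked at fork node theta ∈ conditioning set.
  P3: blocked at fork node theta ∈ conditioning set.
{theta} contains no descendant of eta and blocks every backdoor path.
No other singleton works — e.g. {beta} leaves P2 open — so {theta} is the unique smallest valid adjustment set.

{theta}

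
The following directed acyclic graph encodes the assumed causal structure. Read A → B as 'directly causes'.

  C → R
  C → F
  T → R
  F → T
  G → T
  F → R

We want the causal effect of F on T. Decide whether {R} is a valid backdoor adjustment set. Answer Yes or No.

Backdoor paths from F to T (paths whose first edge points into F):
  P1: F <- C -> R <- T
Condition 1 (no descendant of F in the set): FAILS — R is a descendant of F.
Condition 2 (every backdoor path blocked by {R}):
  P1: open — collider(s) R are conditioned on (or have a conditioned descendant) and no non-collider on the path is in the set.
{R} does not satisfy the backdoor criterion.

No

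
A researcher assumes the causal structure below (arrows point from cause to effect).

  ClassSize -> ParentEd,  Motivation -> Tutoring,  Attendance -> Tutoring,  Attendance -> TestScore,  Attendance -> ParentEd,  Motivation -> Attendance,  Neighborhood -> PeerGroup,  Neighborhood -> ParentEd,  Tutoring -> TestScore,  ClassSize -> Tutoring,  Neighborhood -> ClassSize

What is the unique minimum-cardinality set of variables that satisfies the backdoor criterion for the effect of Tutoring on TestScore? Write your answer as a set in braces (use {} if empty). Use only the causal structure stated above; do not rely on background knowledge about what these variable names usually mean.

Variables eligible for adjustment (non-descendants of Tutoring, excluding Tutoring and TestScore): {Attendance, ClassSize, Motivation, Neighborhood, ParentEd, PeerGroup}.
Backdoor paths from Tutoring to TestScore:
  P1: Tutoring <- ClassSize <- Neighborhood -> ParentEd <- Attendance -> TestScore
  P2: Tutoring <- ClassSize -> ParentEd <- Attendance -> TestScore
  P3: Tutoring <- Motivation -> Attendance -> TestScore
  P4: Tutoring <- Attendance -> TestScore
The empty set is not sufficient: P3 (Tutoring <- Motivation -> Attendance -> TestScore) has no collider blocking it and no conditioned non-collider, so it is open.
Try {Attendance}:
  P1: blocked at collider ParentEd (neither it nor any descendant is in the conditioning set).
  P2: blocked at collider ParentEd (neither it nor any descendant is in the conditioning set).
  P3: blocked at chain node Attendance ∈ conditioning set.
  P4: blocked at fork node Attendance ∈ conditioning set.
{Attendance} contains no descendant of Tutoring and blocks every backdoor path.
No other singleton works — e.g. {Neighborhood} leaves P3 open — so {Attendance} is the unique smallest valid adjustment set.

{Attendance}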